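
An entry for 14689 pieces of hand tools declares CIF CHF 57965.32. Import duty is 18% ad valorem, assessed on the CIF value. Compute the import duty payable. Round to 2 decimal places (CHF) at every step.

Import duty = 57965.32 × 18% = 10433.76

Import duty: CHF 10433.76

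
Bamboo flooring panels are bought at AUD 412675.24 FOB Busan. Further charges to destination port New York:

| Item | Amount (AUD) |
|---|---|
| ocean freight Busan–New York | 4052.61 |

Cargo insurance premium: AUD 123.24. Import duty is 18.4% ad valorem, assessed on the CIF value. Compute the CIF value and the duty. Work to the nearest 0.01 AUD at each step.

CIF value: AUD 416851.09; import duty: AUD 76700.60

CIF = FOB price + freight + insurance
CIF = 412675.24 + 4052.61 + 123.24 = 416851.09
Import duty = 416851.09 × 18.4% = 76700.60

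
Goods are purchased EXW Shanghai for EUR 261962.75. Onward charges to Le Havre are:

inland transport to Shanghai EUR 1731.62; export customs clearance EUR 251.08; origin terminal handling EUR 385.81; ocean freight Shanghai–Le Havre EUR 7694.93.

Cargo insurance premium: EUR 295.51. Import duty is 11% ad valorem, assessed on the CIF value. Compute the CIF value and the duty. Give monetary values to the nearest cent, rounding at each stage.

CIF value: EUR 272321.70; import duty: EUR 29955.39

CIF = EXW price + pre-shipment costs + freight + insurance
CIF = 261962.75 + 1731.62 + 251.08 + 385.81 + 7694.93 + 295.51 = 272321.70
Import duty = 272321.70 × 11% = 29955.39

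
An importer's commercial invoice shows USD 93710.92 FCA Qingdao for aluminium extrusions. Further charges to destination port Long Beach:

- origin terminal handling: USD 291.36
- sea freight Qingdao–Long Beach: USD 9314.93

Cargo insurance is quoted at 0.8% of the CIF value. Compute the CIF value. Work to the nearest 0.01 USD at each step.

CIF value: USD 104150.41

Let C be the CIF value. C = FCA price + pre-shipment costs + freight + 0.8% × C
C − 0.8% × C = 93710.92 + 291.36 + 9314.93
0.992 × C = 103317.21
C = 103317.21 / 0.992 = 104150.41
Insurance premium = 0.8% × 104150.41 = 833.20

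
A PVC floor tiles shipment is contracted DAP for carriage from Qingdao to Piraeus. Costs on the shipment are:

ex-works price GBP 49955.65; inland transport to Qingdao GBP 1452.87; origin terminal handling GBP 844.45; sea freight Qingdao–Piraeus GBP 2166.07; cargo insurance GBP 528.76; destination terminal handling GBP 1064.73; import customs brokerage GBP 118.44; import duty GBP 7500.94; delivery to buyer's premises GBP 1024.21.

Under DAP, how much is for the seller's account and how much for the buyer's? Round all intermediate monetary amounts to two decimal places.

Seller: GBP 57036.74; buyer: GBP 7619.38

DAP: the seller bears all costs to the named destination except import duty and clearance.
Seller's account: goods 49955.65 + inland to port 1452.87 + origin terminal 844.45 + freight 2166.07 + insurance 528.76 + destination terminal 1064.73 + delivery 1024.21 = 57036.74
Buyer's account: brokerage 118.44 + duty 7500.94 = 7619.38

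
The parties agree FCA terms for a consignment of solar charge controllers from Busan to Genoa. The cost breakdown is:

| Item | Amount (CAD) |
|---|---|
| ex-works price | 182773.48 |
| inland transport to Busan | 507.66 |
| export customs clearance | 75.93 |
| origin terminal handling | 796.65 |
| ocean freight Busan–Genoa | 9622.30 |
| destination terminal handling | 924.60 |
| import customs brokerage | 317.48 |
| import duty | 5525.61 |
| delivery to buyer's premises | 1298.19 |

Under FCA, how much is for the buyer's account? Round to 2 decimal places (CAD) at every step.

FCA: the seller delivers export-cleared goods to the carrier; the buyer bears costs from that point.
Seller's account: goods 182773.48 + inland to port 507.66 + export clearance 75.93 = 183357.07
Buyer's account: origin terminal 796.65 + freight 9622.30 + destination terminal 924.60 + brokerage 317.48 + duty 5525.61 + delivery 1298.19 = 18484.83

Buyer's account: CAD 18484.83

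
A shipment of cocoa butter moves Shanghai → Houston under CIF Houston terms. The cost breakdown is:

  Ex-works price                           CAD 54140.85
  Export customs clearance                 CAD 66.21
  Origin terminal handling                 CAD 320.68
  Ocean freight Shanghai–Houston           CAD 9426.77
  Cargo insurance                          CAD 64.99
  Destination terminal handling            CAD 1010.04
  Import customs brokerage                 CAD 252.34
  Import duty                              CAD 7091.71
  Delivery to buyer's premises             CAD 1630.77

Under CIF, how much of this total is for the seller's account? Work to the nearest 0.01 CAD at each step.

CIF: the seller pays costs through ocean freight and marine insurance to the destination port.
Seller's account: goods 54140.85 + export clearance 66.21 + origin terminal 320.68 + freight 9426.77 + insurance 64.99 = 64019.50
Buyer's account: destination terminal 1010.04 + brokerage 252.34 + duty 7091.71 + delivery 1630.77 = 9984.86

Seller's account: CAD 64019.50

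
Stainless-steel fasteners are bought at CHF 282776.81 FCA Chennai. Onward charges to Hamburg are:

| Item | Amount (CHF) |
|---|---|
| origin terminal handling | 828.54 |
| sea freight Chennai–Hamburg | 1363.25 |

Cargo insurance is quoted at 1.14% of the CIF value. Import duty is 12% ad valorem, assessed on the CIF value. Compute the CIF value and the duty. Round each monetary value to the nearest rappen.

CIF value: CHF 288254.70; import duty: CHF 34590.56

Let C be the CIF value. C = FCA price + pre-shipment costs + freight + 1.14% × C
C − 1.14% × C = 282776.81 + 828.54 + 1363.25
0.9886 × C = 284968.60
C = 284968.60 / 0.9886 = 288254.70
Insurance premium = 1.14% × 288254.70 = 3286.10
Import duty = 288254.70 × 12% = 34590.56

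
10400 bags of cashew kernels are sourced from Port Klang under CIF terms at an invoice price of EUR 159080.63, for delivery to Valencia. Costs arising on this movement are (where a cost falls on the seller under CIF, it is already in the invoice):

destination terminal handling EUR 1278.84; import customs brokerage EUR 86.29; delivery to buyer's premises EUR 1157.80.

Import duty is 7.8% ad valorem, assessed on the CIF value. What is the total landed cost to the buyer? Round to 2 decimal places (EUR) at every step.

CIF: the seller pays costs through ocean freight and marine insurance to the destination port.
The CIF price already equals the CIF value: 159080.63
Import duty = 159080.63 × 7.8% = 12408.29
Buyer bears: destination terminal 1278.84 + brokerage 86.29 + delivery 1157.80 + duty 12408.29 = 14931.22
Landed cost = invoice 159080.63 + 14931.22 = 174011.85

Total landed cost: EUR 174011.85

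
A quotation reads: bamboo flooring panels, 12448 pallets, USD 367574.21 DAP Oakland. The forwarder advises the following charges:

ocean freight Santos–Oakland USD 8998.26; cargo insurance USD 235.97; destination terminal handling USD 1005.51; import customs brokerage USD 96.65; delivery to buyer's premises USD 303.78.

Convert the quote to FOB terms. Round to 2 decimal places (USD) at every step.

FOB price: USD 357030.69

Not relevant to the conversion: brokerage — on the buyer under both terms; not part of either seller's price.
From DAP to FOB, the seller no longer bears: freight, insurance, destination terminal, delivery.
FOB price = 367574.21 − 8998.26 − 235.97 − 1005.51 − 303.78 = 357030.69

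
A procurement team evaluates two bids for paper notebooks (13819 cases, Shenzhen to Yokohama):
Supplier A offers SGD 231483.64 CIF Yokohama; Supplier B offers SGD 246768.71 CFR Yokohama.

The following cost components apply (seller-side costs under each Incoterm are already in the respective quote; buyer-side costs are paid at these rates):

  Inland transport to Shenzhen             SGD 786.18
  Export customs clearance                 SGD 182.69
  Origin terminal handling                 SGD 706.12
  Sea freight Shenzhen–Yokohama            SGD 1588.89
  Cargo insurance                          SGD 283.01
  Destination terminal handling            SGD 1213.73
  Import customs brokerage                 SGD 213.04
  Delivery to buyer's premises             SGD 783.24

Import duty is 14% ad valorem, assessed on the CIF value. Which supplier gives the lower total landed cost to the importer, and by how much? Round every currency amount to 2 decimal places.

Supplier A is cheaper by SGD 17747.61

Supplier A (CIF):
The CIF price already equals the CIF value: 231483.64
Import duty = 231483.64 × 14% = 32407.71
Buyer bears (A): 1213.73 + 213.04 + 783.24 = 2210.01
Landed cost (A) = invoice 231483.64 + 2210.01 + duty 32407.71 = 266101.36
Supplier B (CFR):
CIF value = CFR price + insurance = 246768.71 + 283.01 = 247051.72
Import duty = 247051.72 × 14% = 34587.24
Buyer bears (B): 283.01 + 1213.73 + 213.04 + 783.24 = 2493.02
Landed cost (B) = invoice 246768.71 + 2493.02 + duty 34587.24 = 283848.97
Difference = |266101.36 − 283848.97| = 17747.61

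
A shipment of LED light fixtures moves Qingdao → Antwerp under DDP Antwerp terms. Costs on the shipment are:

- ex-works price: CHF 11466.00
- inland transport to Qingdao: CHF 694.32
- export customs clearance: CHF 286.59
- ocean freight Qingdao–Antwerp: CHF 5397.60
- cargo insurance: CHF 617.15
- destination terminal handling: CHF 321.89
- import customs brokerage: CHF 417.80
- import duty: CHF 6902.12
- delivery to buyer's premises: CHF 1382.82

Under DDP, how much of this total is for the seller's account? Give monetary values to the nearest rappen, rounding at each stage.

Seller's account: CHF 27486.29

DDP: the seller bears all costs including import duty.
Seller's account: goods 11466.00 + inland to port 694.32 + export clearance 286.59 + freight 5397.60 + insurance 617.15 + destination terminal 321.89 + brokerage 417.80 + duty 6902.12 + delivery 1382.82 = 27486.29
Buyer's account: 0.00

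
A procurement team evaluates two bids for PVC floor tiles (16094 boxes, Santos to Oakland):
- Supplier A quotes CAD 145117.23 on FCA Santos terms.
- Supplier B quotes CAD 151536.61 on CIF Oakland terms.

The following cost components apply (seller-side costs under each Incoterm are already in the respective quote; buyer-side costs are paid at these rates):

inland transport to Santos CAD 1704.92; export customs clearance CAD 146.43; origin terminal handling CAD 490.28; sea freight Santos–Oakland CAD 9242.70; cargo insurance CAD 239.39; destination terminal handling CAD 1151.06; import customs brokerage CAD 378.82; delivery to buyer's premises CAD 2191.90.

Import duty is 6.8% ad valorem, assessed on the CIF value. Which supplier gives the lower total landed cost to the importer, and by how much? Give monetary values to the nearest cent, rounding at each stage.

Supplier A (FCA):
CIF value = FCA price + origin terminal + freight + insurance = 145117.23 + 490.28 + 9242.70 + 239.39 = 155089.60
Import duty = 155089.60 × 6.8% = 10546.09
Buyer bears (A): 490.28 + 9242.70 + 239.39 + 1151.06 + 378.82 + 2191.90 = 13694.15
Landed cost (A) = invoice 145117.23 + 13694.15 + duty 10546.09 = 169357.47
Supplier B (CIF):
The CIF price already equals the CIF value: 151536.61
Import duty = 151536.61 × 6.8% = 10304.49
Buyer bears (B): 1151.06 + 378.82 + 2191.90 = 3721.78
Landed cost (B) = invoice 151536.61 + 3721.78 + duty 10304.49 = 165562.88
Difference = |169357.47 − 165562.88| = 3794.59

Supplier B is cheaper by CAD 3794.59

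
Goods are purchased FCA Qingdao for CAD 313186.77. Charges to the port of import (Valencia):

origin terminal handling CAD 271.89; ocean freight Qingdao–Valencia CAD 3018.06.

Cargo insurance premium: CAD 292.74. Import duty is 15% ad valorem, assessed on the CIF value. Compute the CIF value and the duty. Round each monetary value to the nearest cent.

CIF = FCA price + pre-shipment costs + freight + insurance
CIF = 313186.77 + 271.89 + 3018.06 + 292.74 = 316769.46
Import duty = 316769.46 × 15% = 47515.42

CIF value: CAD 316769.46; import duty: CAD 47515.42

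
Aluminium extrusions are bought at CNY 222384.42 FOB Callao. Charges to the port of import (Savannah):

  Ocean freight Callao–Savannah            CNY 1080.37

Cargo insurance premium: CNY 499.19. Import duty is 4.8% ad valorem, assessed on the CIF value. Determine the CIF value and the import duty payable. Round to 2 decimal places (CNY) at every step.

CIF value: CNY 223963.98; import duty: CNY 10750.27

CIF = FOB price + freight + insurance
CIF = 222384.42 + 1080.37 + 499.19 = 223963.98
Import duty = 223963.98 × 4.8% = 10750.27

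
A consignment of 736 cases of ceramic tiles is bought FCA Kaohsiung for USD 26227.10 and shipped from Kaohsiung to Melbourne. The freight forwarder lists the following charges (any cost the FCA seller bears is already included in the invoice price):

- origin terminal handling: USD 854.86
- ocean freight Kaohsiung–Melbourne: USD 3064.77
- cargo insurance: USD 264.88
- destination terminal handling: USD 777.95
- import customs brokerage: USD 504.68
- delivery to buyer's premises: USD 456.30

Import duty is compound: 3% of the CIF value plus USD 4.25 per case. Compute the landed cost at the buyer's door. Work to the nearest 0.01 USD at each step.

FCA: the seller delivers export-cleared goods to the carrier; the buyer bears costs from that point.
CIF value = FCA price + origin terminal + freight + insurance = 26227.10 + 854.86 + 3064.77 + 264.88 = 30411.61
Ad valorem component: 30411.61 × 3% = 912.35
Specific component: 736 × 4.25 = 3128.00
Import duty = 912.35 + 3128.00 = 4040.35
Buyer bears: origin terminal 854.86 + freight 3064.77 + insurance 264.88 + destination terminal 777.95 + brokerage 504.68 + delivery 456.30 + duty 4040.35 = 9963.79
Landed cost = invoice 26227.10 + 9963.79 = 36190.89

Total landed cost: USD 36190.89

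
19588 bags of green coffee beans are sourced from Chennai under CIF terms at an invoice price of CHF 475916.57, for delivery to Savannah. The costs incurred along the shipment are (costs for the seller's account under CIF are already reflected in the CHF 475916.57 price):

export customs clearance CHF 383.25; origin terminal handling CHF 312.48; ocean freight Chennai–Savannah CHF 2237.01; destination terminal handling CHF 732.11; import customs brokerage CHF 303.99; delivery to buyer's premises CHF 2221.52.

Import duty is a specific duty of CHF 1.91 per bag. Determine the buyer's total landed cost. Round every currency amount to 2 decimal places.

CIF: the seller pays costs through ocean freight and marine insurance to the destination port.
Already in the invoice (seller's account under CIF): export clearance, origin terminal, freight — exclude.
The CIF price already equals the CIF value: 475916.57
Import duty = 19588 × 1.91 = 37413.08
Buyer bears: destination terminal 732.11 + brokerage 303.99 + delivery 2221.52 + duty 37413.08 = 40670.70
Landed cost = invoice 475916.57 + 40670.70 = 516587.27

Total landed cost: CHF 516587.27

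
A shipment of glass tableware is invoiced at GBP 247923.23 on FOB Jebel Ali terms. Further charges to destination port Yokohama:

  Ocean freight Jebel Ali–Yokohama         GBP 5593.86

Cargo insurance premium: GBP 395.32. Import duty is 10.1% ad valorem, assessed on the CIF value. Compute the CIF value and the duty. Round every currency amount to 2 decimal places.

CIF value: GBP 253912.41; import duty: GBP 25645.15

CIF = FOB price + freight + insurance
CIF = 247923.23 + 5593.86 + 395.32 = 253912.41
Import duty = 253912.41 × 10.1% = 25645.15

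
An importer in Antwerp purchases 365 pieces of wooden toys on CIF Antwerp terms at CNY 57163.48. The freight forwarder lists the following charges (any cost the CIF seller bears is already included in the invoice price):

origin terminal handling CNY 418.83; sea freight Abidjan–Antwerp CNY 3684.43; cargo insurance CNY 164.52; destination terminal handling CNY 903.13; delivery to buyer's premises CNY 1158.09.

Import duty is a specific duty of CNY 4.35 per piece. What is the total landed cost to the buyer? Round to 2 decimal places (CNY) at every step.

Total landed cost: CNY 60812.45

CIF: the seller pays costs through ocean freight and marine insurance to the destination port.
Already in the invoice (seller's account under CIF): origin terminal, freight, insurance — exclude.
The CIF price already equals the CIF value: 57163.48
Import duty = 365 × 4.35 = 1587.75
Buyer bears: destination terminal 903.13 + delivery 1158.09 + duty 1587.75 = 3648.97
Landed cost = invoice 57163.48 + 3648.97 = 60812.45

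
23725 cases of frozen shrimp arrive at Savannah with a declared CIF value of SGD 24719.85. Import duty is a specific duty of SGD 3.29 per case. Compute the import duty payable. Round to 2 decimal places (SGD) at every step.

Import duty = 23725 × 3.29 = 78055.25

Import duty: SGD 78055.25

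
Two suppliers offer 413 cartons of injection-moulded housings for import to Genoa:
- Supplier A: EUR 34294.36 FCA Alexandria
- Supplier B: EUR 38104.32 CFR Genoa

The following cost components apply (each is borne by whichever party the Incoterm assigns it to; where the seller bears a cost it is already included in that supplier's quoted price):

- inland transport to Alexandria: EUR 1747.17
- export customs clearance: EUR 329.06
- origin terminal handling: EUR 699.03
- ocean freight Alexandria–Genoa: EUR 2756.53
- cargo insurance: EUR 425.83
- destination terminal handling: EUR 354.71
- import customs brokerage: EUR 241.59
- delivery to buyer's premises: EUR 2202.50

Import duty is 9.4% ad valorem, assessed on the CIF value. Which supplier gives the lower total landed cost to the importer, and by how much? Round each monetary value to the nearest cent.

Supplier A (FCA):
CIF value = FCA price + origin terminal + freight + insurance = 34294.36 + 699.03 + 2756.53 + 425.83 = 38175.75
Import duty = 38175.75 × 9.4% = 3588.52
Buyer bears (A): 699.03 + 2756.53 + 425.83 + 354.71 + 241.59 + 2202.50 = 6680.19
Landed cost (A) = invoice 34294.36 + 6680.19 + duty 3588.52 = 44563.07
Supplier B (CFR):
CIF value = CFR price + insurance = 38104.32 + 425.83 = 38530.15
Import duty = 38530.15 × 9.4% = 3621.83
Buyer bears (B): 425.83 + 354.71 + 241.59 + 2202.50 = 3224.63
Landed cost (B) = invoice 38104.32 + 3224.63 + duty 3621.83 = 44950.78
Difference = |44563.07 − 44950.78| = 387.71

Supplier A is cheaper by EUR 387.71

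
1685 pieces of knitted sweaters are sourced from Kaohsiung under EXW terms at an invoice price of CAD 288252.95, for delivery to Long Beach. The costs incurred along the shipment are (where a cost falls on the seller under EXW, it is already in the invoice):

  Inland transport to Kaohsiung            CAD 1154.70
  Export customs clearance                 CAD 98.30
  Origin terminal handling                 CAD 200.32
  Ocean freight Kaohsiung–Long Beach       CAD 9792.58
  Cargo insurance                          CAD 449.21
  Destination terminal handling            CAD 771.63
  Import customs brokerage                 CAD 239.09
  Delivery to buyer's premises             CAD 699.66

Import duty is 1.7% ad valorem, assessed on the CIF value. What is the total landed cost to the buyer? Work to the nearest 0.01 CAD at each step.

Total landed cost: CAD 306757.56

EXW: the seller makes goods available at their premises; the buyer bears all onward costs.
CIF value = EXW price + inland to port + export clearance + origin terminal + freight + insurance = 288252.95 + 1154.70 + 98.30 + 200.32 + 9792.58 + 449.21 = 299948.06
Import duty = 299948.06 × 1.7% = 5099.12
Buyer bears: inland to port 1154.70 + export clearance 98.30 + origin terminal 200.32 + freight 9792.58 + insurance 449.21 + destination terminal 771.63 + brokerage 239.09 + delivery 699.66 + duty 5099.12 = 18504.61
Landed cost = invoice 288252.95 + 18504.61 = 306757.56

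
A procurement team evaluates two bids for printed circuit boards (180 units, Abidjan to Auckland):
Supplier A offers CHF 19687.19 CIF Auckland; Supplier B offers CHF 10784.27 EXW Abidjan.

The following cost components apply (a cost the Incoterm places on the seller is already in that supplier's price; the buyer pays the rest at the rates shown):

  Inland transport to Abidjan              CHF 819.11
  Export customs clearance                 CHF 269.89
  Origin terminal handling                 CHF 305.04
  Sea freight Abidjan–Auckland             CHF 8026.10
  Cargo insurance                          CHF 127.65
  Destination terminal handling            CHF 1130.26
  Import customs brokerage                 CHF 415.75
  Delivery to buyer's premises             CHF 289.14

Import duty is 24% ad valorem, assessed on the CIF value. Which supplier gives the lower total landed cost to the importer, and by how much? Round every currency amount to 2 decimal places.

Supplier A (CIF):
The CIF price already equals the CIF value: 19687.19
Import duty = 19687.19 × 24% = 4724.93
Buyer bears (A): 1130.26 + 415.75 + 289.14 = 1835.15
Landed cost (A) = invoice 19687.19 + 1835.15 + duty 4724.93 = 26247.27
Supplier B (EXW):
CIF value = EXW price + inland to port + export clearance + origin terminal + freight + insurance = 10784.27 + 819.11 + 269.89 + 305.04 + 8026.10 + 127.65 = 20332.06
Import duty = 20332.06 × 24% = 4879.69
Buyer bears (B): 819.11 + 269.89 + 305.04 + 8026.10 + 127.65 + 1130.26 + 415.75 + 289.14 = 11382.94
Landed cost (B) = invoice 10784.27 + 11382.94 + duty 4879.69 = 27046.90
Difference = |26247.27 − 27046.90| = 799.63

Supplier A is cheaper by CHF 799.63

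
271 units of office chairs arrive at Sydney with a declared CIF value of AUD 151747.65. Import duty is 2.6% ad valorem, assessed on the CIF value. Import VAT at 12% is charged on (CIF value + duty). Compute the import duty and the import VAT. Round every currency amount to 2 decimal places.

Import duty: AUD 3945.44; import VAT: AUD 18683.17

Import duty = 151747.65 × 2.6% = 3945.44
VAT base = CIF + duty = 151747.65 + 3945.44 = 155693.09
Import VAT = 155693.09 × 12% = 18683.17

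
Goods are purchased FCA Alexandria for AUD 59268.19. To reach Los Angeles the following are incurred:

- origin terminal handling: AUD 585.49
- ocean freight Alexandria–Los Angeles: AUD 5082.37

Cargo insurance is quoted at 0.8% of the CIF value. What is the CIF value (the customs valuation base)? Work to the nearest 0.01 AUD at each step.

Let C be the CIF value. C = FCA price + pre-shipment costs + freight + 0.8% × C
C − 0.8% × C = 59268.19 + 585.49 + 5082.37
0.992 × C = 64936.05
C = 64936.05 / 0.992 = 65459.73
Insurance premium = 0.8% × 65459.73 = 523.68

CIF value: AUD 65459.73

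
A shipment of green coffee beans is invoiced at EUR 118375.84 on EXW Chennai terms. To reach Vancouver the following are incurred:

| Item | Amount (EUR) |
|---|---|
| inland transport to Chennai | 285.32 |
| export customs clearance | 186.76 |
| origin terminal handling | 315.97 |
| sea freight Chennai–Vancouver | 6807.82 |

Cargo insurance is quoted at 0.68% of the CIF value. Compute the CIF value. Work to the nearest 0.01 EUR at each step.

CIF value: EUR 126834.18

Let C be the CIF value. C = EXW price + pre-shipment costs + freight + 0.68% × C
C − 0.68% × C = 118375.84 + 285.32 + 186.76 + 315.97 + 6807.82
0.9932 × C = 125971.71
C = 125971.71 / 0.9932 = 126834.18
Insurance premium = 0.68% × 126834.18 = 862.47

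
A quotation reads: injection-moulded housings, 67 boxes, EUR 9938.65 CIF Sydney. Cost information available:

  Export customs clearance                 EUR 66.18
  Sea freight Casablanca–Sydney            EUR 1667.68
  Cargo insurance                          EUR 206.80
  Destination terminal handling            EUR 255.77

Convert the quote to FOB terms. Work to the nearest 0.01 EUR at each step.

FOB price: EUR 8064.17

Not relevant to the conversion: export clearance — on the seller under both CIF and FOB; already in the CIF price and stays in the FOB price. destination terminal — on the buyer under both terms; not part of either seller's price.
From CIF to FOB, the seller no longer bears: freight, insurance.
FOB price = 9938.65 − 1667.68 − 206.80 = 8064.17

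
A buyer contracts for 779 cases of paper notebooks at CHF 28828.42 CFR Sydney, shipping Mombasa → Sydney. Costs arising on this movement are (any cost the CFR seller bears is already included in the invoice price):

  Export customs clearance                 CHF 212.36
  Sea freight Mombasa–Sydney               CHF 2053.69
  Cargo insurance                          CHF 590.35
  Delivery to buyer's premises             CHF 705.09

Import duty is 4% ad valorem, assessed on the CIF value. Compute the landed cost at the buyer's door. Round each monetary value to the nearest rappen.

Total landed cost: CHF 31300.61

CFR: the seller pays costs through ocean freight to the destination port, but not insurance.
Already in the invoice (seller's account under CFR): export clearance, freight — exclude.
CIF value = CFR price + insurance = 28828.42 + 590.35 = 29418.77
Import duty = 29418.77 × 4% = 1176.75
Buyer bears: insurance 590.35 + delivery 705.09 + duty 1176.75 = 2472.19
Landed cost = invoice 28828.42 + 2472.19 = 31300.61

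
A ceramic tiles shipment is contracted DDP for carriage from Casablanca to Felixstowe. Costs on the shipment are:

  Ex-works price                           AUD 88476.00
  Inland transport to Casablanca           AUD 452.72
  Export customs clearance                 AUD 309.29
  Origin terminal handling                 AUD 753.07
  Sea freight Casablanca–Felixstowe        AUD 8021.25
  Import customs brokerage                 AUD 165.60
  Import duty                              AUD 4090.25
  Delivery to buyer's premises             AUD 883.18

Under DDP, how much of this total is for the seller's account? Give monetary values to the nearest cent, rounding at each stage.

Seller's account: AUD 103151.36

DDP: the seller bears all costs including import duty.
Seller's account: goods 88476.00 + inland to port 452.72 + export clearance 309.29 + origin terminal 753.07 + freight 8021.25 + brokerage 165.60 + duty 4090.25 + delivery 883.18 = 103151.36
Buyer's account: 0.00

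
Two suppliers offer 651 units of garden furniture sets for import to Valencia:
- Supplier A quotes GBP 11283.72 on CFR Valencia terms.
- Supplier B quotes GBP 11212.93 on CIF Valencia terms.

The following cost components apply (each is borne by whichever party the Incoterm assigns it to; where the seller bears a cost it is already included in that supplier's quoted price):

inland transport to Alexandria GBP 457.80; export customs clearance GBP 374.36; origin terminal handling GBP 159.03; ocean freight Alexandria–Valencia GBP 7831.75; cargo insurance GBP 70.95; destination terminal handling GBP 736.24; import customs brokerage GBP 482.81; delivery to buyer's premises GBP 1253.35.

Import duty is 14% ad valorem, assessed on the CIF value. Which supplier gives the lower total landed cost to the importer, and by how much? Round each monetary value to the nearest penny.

Supplier B is cheaper by GBP 161.58

Supplier A (CFR):
CIF value = CFR price + insurance = 11283.72 + 70.95 = 11354.67
Import duty = 11354.67 × 14% = 1589.65
Buyer bears (A): 70.95 + 736.24 + 482.81 + 1253.35 = 2543.35
Landed cost (A) = invoice 11283.72 + 2543.35 + duty 1589.65 = 15416.72
Supplier B (CIF):
The CIF price already equals the CIF value: 11212.93
Import duty = 11212.93 × 14% = 1569.81
Buyer bears (B): 736.24 + 482.81 + 1253.35 = 2472.40
Landed cost (B) = invoice 11212.93 + 2472.40 + duty 1569.81 = 15255.14
Difference = |15416.72 − 15255.14| = 161.58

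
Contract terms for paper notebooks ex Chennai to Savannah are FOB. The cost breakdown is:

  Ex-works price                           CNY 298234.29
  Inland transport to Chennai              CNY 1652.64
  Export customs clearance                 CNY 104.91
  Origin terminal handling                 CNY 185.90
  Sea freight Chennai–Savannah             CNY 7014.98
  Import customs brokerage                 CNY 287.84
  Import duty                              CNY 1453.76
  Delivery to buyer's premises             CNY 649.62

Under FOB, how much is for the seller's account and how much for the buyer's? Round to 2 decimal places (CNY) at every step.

Seller: CNY 300177.74; buyer: CNY 9406.20

FOB: the seller bears costs until goods are on board at the origin port; the buyer bears freight, insurance and all costs thereafter.
Seller's account: goods 298234.29 + inland to port 1652.64 + export clearance 104.91 + origin terminal 185.90 = 300177.74
Buyer's account: freight 7014.98 + brokerage 287.84 + duty 1453.76 + delivery 649.62 = 9406.20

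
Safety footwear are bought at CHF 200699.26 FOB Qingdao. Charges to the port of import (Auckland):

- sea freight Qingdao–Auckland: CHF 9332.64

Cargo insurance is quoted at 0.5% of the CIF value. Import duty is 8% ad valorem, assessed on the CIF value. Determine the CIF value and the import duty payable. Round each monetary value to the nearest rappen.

Let C be the CIF value. C = FOB price + freight + 0.5% × C
C − 0.5% × C = 200699.26 + 9332.64
0.995 × C = 210031.90
C = 210031.90 / 0.995 = 211087.34
Insurance premium = 0.5% × 211087.34 = 1055.44
Import duty = 211087.34 × 8% = 16886.99

CIF value: CHF 211087.34; import duty: CHF 16886.99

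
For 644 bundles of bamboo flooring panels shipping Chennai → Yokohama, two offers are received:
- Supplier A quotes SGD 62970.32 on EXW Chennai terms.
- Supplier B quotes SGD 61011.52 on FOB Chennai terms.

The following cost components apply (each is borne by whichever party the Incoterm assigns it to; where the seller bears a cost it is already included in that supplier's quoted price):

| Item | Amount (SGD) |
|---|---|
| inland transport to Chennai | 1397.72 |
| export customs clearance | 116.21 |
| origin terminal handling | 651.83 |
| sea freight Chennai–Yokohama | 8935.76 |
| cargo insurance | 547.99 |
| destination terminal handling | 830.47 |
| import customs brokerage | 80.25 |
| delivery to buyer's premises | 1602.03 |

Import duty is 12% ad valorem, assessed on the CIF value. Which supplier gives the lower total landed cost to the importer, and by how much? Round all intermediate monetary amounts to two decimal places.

Supplier A (EXW):
CIF value = EXW price + inland to port + export clearance + origin terminal + freight + insurance = 62970.32 + 1397.72 + 116.21 + 651.83 + 8935.76 + 547.99 = 74619.83
Import duty = 74619.83 × 12% = 8954.38
Buyer bears (A): 1397.72 + 116.21 + 651.83 + 8935.76 + 547.99 + 830.47 + 80.25 + 1602.03 = 14162.26
Landed cost (A) = invoice 62970.32 + 14162.26 + duty 8954.38 = 86086.96
Supplier B (FOB):
CIF value = FOB price + freight + insurance = 61011.52 + 8935.76 + 547.99 = 70495.27
Import duty = 70495.27 × 12% = 8459.43
Buyer bears (B): 8935.76 + 547.99 + 830.47 + 80.25 + 1602.03 = 11996.50
Landed cost (B) = invoice 61011.52 + 11996.50 + duty 8459.43 = 81467.45
Difference = |86086.96 − 81467.45| = 4619.51

Supplier B is cheaper by SGD 4619.51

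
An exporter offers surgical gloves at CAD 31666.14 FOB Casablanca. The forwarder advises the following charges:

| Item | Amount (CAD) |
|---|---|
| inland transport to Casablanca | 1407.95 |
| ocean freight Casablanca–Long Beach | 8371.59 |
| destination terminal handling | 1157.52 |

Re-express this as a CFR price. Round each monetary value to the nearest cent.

Not relevant to the conversion: inland to port — on the seller under both FOB and CFR; already in the FOB price and stays in the CFR price. destination terminal — on the buyer under both terms; not part of either seller's price.
From FOB to CFR, the seller additionally bears: freight.
CFR price = 31666.14 + 8371.59 = 40037.73

CFR price: CAD 40037.73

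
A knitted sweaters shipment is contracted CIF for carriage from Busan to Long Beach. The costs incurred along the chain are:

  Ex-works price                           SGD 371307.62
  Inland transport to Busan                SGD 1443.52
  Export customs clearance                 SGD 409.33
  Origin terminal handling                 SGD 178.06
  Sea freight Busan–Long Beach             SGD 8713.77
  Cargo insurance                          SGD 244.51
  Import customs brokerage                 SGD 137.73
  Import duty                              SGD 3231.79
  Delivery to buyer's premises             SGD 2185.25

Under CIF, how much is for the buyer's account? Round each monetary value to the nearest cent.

CIF: the seller pays costs through ocean freight and marine insurance to the destination port.
Seller's account: goods 371307.62 + inland to port 1443.52 + export clearance 409.33 + origin terminal 178.06 + freight 8713.77 + insurance 244.51 = 382296.81
Buyer's account: brokerage 137.73 + duty 3231.79 + delivery 2185.25 = 5554.77

Buyer's account: SGD 5554.77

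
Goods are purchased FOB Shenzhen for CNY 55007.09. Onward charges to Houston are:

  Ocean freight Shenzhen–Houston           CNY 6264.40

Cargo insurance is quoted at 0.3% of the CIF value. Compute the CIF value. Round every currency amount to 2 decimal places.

Let C be the CIF value. C = FOB price + freight + 0.3% × C
C − 0.3% × C = 55007.09 + 6264.40
0.997 × C = 61271.49
C = 61271.49 / 0.997 = 61455.86
Insurance premium = 0.3% × 61455.86 = 184.37

CIF value: CNY 61455.86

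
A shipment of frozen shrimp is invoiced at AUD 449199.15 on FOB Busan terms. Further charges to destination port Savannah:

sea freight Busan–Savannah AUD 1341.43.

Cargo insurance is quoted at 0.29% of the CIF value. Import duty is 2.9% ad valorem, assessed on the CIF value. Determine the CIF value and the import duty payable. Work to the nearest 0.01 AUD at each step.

CIF value: AUD 451850.95; import duty: AUD 13103.68

Let C be the CIF value. C = FOB price + freight + 0.29% × C
C − 0.29% × C = 449199.15 + 1341.43
0.9971 × C = 450540.58
C = 450540.58 / 0.9971 = 451850.95
Insurance premium = 0.29% × 451850.95 = 1310.37
Import duty = 451850.95 × 2.9% = 13103.68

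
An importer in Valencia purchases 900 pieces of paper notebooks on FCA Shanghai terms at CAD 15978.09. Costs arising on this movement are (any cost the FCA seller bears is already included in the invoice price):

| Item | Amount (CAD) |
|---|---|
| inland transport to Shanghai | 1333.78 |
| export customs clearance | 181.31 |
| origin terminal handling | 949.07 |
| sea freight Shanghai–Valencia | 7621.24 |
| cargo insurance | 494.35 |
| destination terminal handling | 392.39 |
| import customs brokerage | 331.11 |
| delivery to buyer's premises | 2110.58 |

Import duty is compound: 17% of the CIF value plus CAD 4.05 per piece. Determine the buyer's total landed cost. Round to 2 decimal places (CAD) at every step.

FCA: the seller delivers export-cleared goods to the carrier; the buyer bears costs from that point.
Already in the invoice (seller's account under FCA): inland to port, export clearance — exclude.
CIF value = FCA price + origin terminal + freight + insurance = 15978.09 + 949.07 + 7621.24 + 494.35 = 25042.75
Ad valorem component: 25042.75 × 17% = 4257.27
Specific component: 900 × 4.05 = 3645.00
Import duty = 4257.27 + 3645.00 = 7902.27
Buyer bears: origin terminal 949.07 + freight 7621.24 + insurance 494.35 + destination terminal 392.39 + brokerage 331.11 + delivery 2110.58 + duty 7902.27 = 19801.01
Landed cost = invoice 15978.09 + 19801.01 = 35779.10

Total landed cost: CAD 35779.10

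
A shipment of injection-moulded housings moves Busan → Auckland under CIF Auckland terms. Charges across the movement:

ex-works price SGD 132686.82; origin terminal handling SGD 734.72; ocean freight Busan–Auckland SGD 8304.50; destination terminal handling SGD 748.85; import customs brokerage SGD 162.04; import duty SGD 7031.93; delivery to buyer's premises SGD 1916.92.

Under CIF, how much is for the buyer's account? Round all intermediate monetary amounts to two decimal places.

Buyer's account: SGD 9859.74

CIF: the seller pays costs through ocean freight and marine insurance to the destination port.
Seller's account: goods 132686.82 + origin terminal 734.72 + freight 8304.50 = 141726.04
Buyer's account: destination terminal 748.85 + brokerage 162.04 + duty 7031.93 + delivery 1916.92 = 9859.74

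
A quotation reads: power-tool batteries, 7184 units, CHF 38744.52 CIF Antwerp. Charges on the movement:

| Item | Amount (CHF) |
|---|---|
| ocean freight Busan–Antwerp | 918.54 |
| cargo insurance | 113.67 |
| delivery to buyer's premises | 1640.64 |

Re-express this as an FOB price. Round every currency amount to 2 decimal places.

FOB price: CHF 37712.31

Not relevant to the conversion: delivery — on the buyer under both terms; not part of either seller's price.
From CIF to FOB, the seller no longer bears: freight, insurance.
FOB price = 38744.52 − 918.54 − 113.67 = 37712.31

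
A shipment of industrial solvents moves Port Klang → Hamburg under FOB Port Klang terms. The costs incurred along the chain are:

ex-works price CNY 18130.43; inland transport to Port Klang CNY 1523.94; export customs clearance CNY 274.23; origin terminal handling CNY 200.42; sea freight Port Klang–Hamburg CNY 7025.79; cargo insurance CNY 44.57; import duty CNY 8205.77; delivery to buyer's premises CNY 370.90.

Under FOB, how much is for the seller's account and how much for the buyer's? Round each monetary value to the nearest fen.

FOB: the seller bears costs until goods are on board at the origin port; the buyer bears freight, insurance and all costs thereafter.
Seller's account: goods 18130.43 + inland to port 1523.94 + export clearance 274.23 + origin terminal 200.42 = 20129.02
Buyer's account: freight 7025.79 + insurance 44.57 + duty 8205.77 + delivery 370.90 = 15647.03

Seller: CNY 20129.02; buyer: CNY 15647.03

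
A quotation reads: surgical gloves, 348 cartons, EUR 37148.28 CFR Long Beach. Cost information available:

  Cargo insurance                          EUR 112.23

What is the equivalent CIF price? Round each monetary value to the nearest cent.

From CFR to CIF, the seller additionally bears: insurance.
CIF price = 37148.28 + 112.23 = 37260.51

CIF price: EUR 37260.51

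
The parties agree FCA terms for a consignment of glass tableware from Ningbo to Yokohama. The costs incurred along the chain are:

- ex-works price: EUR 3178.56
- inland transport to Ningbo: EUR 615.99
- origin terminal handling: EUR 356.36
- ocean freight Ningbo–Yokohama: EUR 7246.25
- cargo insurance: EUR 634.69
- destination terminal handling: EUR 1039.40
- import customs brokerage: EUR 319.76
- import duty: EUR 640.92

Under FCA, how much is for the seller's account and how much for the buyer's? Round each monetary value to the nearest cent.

FCA: the seller delivers export-cleared goods to the carrier; the buyer bears costs from that point.
Seller's account: goods 3178.56 + inland to port 615.99 = 3794.55
Buyer's account: origin terminal 356.36 + freight 7246.25 + insurance 634.69 + destination terminal 1039.40 + brokerage 319.76 + duty 640.92 = 10237.38

Seller: EUR 3794.55; buyer: EUR 10237.38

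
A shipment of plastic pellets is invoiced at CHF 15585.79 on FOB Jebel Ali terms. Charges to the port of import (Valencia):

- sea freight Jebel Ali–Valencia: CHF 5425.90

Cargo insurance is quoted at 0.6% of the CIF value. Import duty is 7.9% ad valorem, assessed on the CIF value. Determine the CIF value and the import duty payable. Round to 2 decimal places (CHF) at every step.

CIF value: CHF 21138.52; import duty: CHF 1669.94

Let C be the CIF value. C = FOB price + freight + 0.6% × C
C − 0.6% × C = 15585.79 + 5425.90
0.994 × C = 21011.69
C = 21011.69 / 0.994 = 21138.52
Insurance premium = 0.6% × 21138.52 = 126.83
Import duty = 21138.52 × 7.9% = 1669.94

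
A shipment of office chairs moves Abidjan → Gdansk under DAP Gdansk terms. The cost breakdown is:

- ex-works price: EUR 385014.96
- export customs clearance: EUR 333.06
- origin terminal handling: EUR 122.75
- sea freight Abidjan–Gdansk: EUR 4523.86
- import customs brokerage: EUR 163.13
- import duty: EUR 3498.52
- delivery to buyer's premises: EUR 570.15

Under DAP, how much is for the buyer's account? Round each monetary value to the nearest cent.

Buyer's account: EUR 3661.65

DAP: the seller bears all costs to the named destination except import duty and clearance.
Seller's account: goods 385014.96 + export clearance 333.06 + origin terminal 122.75 + freight 4523.86 + delivery 570.15 = 390564.78
Buyer's account: brokerage 163.13 + duty 3498.52 = 3661.65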